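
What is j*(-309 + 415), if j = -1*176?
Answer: -18656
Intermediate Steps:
j = -176
j*(-309 + 415) = -176*(-309 + 415) = -176*106 = -18656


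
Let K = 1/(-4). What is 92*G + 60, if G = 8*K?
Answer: -124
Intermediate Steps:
K = -1/4 (K = 1*(-1/4) = -1/4 ≈ -0.25000)
G = -2 (G = 8*(-1/4) = -2)
92*G + 60 = 92*(-2) + 60 = -184 + 60 = -124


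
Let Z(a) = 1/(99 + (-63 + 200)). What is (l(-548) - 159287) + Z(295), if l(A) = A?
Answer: -37721059/236 ≈ -1.5984e+5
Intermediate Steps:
Z(a) = 1/236 (Z(a) = 1/(99 + 137) = 1/236)
(l(-548) - 159287) + Z(295) = (-548 - 159287) + 1/236 = -159835 + 1/236 = -37721059/236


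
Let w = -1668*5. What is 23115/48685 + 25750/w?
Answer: -21217193/8120658 ≈ -2.6127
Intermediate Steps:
w = -8340
23115/48685 + 25750/w = 23115/48685 + 25750/(-8340) = 23115*(1/48685) + 25750*(-1/8340) = 4623/9737 - 2575/834 = -21217193/8120658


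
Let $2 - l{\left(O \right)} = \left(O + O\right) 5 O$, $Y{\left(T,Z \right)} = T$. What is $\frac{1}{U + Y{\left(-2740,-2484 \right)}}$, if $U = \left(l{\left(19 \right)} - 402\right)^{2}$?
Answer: $\frac{1}{16077360} \approx 6.2199 \cdot 10^{-8}$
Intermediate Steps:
$l{\left(O \right)} = 2 - 10 O^{2}$ ($l{\left(O \right)} = 2 - \left(O + O\right) 5 O = 2 - 2 O 5 O = 2 - 10 O O = 2 - 10 O^{2}$)
$U = 16080100$ ($U = \left(\left(2 - 10 \cdot 19^{2}\right) - 402\right)^{2} = \left(\left(2 - 3610\right) - 402\right)^{2} = \left(-3608 - 402\right)^{2} = \left(-4010\right)^{2} = 16080100$)
$\frac{1}{U + Y{\left(-2740,-2484 \right)}} = \frac{1}{16080100 - 2740} = \frac{1}{16077360}$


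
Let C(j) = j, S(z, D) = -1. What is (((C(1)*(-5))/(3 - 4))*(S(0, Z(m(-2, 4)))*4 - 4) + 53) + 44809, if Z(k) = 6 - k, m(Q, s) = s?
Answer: 44822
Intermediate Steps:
(((C(1)*(-5))/(3 - 4))*(S(0, Z(m(-2, 4)))*4 - 4) + 53) + 44809 = (((1*(-5))/(3 - 4))*(-1*4 - 4) + 53) + 44809 = ((-5/(-1))*(-4 - 4) + 53) + 44809 = (-5*(-1)*(-8) + 53) + 44809 = (5*(-8) + 53) + 44809 = (-40 + 53) + 44809 = 13 + 44809 = 44822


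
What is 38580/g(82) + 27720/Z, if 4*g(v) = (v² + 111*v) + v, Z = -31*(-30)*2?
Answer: 3033354/123287 ≈ 24.604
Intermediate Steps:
Z = 1860 (Z = 930*2 = 1860)
g(v) = 28*v + v²/4 (g(v) = ((v² + 111*v) + v)/4 = (v² + 112*v)/4 = 28*v + v²/4)
38580/g(82) + 27720/Z = 38580/(((¼)*82*(112 + 82))) + 27720/1860 = 38580/(((¼)*82*194)) + 27720*(1/1860) = 38580/3977 + 462/31 = 3033354/123287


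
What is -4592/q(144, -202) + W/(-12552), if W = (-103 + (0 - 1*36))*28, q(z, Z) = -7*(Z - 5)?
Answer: -619039/216522 ≈ -2.8590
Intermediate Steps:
q(z, Z) = 35 - 7*Z (q(z, Z) = -7*(-5 + Z) = 35 - 7*Z)
W = -3892 (W = (-103 + (0 - 36))*28 = (-103 - 36)*28 = -139*28 = -3892)
-4592/q(144, -202) + W/(-12552) = -4592/(35 - 7*(-202)) - 3892/(-12552) = -4592/(35 + 1414) - 3892*(-1/12552) = -4592/1449 + 973/3138 = -4592*1/1449 + 973/3138 = -656/207 + 973/3138 = -619039/216522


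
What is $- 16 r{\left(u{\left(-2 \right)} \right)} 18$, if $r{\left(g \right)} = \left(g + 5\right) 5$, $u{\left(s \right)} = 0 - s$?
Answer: $-10080$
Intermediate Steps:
$u{\left(s \right)} = - s$
$r{\left(g \right)} = 25 + 5 g$ ($r{\left(g \right)} = \left(5 + g\right) 5 = 25 + 5 g$)
$- 16 r{\left(u{\left(-2 \right)} \right)} 18 = - 16 \left(25 + 5 \left(\left(-1\right) \left(-2\right)\right)\right) 18 = - 16 \left(25 + 5 \cdot 2\right) 18 = - 16 \left(25 + 10\right) 18 = \left(-16\right) 35 \cdot 18 = \left(-560\right) 18 = -10080$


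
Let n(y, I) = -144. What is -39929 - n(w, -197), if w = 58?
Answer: -39785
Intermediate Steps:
-39929 - n(w, -197) = -39929 - 1*(-144) = -39929 + 144 = -39785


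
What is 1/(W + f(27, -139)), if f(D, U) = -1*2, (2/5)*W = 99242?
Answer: 1/248103 ≈ 4.0306e-6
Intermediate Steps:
W = 248105 (W = (5/2)*99242 = 248105)
f(D, U) = -2
1/(W + f(27, -139)) = 1/(248105 - 2) = 1/248103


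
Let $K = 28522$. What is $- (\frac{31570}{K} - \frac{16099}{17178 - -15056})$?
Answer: $- \frac{279225851}{459689074} \approx -0.60742$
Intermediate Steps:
$- (\frac{31570}{K} - \frac{16099}{17178 - -15056}) = - (\frac{31570}{28522} - \frac{16099}{17178 - -15056}) = - (31570 \cdot \frac{1}{28522} - \frac{16099}{17178 + 15056}) = - (\frac{15785}{14261} - \frac{16099}{32234}) = \left(-1\right) \frac{279225851}{459689074} = - \frac{279225851}{459689074}$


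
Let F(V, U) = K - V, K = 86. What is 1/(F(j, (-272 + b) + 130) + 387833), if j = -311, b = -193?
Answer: 1/388230 ≈ 2.5758e-6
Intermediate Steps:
F(V, U) = 86 - V
1/(F(j, (-272 + b) + 130) + 387833) = 1/((86 - 1*(-311)) + 387833) = 1/((86 + 311) + 387833) = 1/(397 + 387833) = 1/388230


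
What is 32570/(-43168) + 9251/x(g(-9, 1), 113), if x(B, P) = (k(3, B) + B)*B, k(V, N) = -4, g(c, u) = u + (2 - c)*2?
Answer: 533399/26128 ≈ 20.415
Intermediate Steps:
g(c, u) = 4 + u - 2*c (g(c, u) = u + (4 - 2*c) = 4 + u - 2*c)
x(B, P) = B*(-4 + B) (x(B, P) = (-4 + B)*B = B*(-4 + B))
32570/(-43168) + 9251/x(g(-9, 1), 113) = 32570/(-43168) + 9251/(((4 + 1 - 2*(-9))*(-4 + (4 + 1 - 2*(-9))))) = 32570*(-1/43168) + 9251/(((4 + 1 + 18)*(-4 + (4 + 1 + 18)))) = -16285/21584 + 9251/((23*(-4 + 23))) = -16285/21584 + 9251/((23*19)) = -16285/21584 + 9251/437 = 533399/26128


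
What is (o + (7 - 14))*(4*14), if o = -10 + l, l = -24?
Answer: -2296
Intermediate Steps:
o = -34 (o = -10 - 24 = -34)
(o + (7 - 14))*(4*14) = (-34 + (7 - 14))*(4*14) = (-34 - 7)*56 = -41*56 = -2296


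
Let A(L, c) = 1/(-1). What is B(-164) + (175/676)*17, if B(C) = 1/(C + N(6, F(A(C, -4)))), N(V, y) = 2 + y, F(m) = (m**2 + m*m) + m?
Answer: 478299/108836 ≈ 4.3947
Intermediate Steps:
A(L, c) = -1
F(m) = m + 2*m**2 (F(m) = (m**2 + m**2) + m = 2*m**2 + m = m + 2*m**2)
B(C) = 1/(3 + C) (B(C) = 1/(C + (2 - (1 + 2*(-1)))) = 1/(C + (2 - (1 - 2))) = 1/(C + (2 - 1*(-1))) = 1/(C + (2 + 1)) = 1/(C + 3) = 1/(3 + C))
B(-164) + (175/676)*17 = 1/(3 - 164) + (175/676)*17 = 1/(-161) + (175*(1/676))*17 = -1/161 + (175/676)*17 = -1/161 + 2975/676 = 478299/108836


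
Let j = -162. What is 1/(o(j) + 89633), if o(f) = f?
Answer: 1/89471 ≈ 1.1177e-5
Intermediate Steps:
1/(o(j) + 89633) = 1/(-162 + 89633) = 1/89471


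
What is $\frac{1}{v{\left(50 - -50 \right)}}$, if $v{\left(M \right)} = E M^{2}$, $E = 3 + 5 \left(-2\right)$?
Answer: $- \frac{1}{70000} \approx -1.4286 \cdot 10^{-5}$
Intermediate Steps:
$E = -7$ ($E = 3 - 10 = -7$)
$v{\left(M \right)} = - 7 M^{2}$
$\frac{1}{v{\left(50 - -50 \right)}} = \frac{1}{\left(-7\right) \left(50 - -50\right)^{2}} = \frac{1}{\left(-7\right) \left(50 + 50\right)^{2}} = \frac{1}{\left(-7\right) 100^{2}} = \frac{1}{\left(-7\right) 10000} = \frac{1}{-70000} = - \frac{1}{70000}$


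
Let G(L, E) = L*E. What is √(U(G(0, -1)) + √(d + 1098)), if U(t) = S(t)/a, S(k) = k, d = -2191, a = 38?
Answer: (-1093)^(¼) ≈ 4.0657 + 4.0657*I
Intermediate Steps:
G(L, E) = E*L
U(t) = t/38
√(U(G(0, -1)) + √(d + 1098)) = √((-1*0)/38 + √(-2191 + 1098)) = √((1/38)*0 + √(-1093)) = √(0 + I*√1093) = √(I*√1093) = 1093^(¼)*√I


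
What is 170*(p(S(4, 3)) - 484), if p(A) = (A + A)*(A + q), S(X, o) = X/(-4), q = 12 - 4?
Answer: -84660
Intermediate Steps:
q = 8
S(X, o) = -X/4 (S(X, o) = X*(-¼) = -X/4)
p(A) = 2*A*(8 + A) (p(A) = (A + A)*(A + 8) = (2*A)*(8 + A) = 2*A*(8 + A))
170*(p(S(4, 3)) - 484) = 170*(2*(-¼*4)*(8 - ¼*4) - 484) = 170*(2*(-1)*(8 - 1) - 484) = 170*(2*(-1)*7 - 484) = 170*(-14 - 484) = 170*(-498) = -84660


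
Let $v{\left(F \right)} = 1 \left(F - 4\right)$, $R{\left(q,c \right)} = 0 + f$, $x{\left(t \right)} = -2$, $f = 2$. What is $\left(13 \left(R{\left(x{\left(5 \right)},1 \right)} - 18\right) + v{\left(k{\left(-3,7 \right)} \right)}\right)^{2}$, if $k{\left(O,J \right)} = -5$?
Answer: $47089$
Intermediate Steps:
$R{\left(q,c \right)} = 2$ ($R{\left(q,c \right)} = 0 + 2 = 2$)
$v{\left(F \right)} = -4 + F$ ($v{\left(F \right)} = 1 \left(-4 + F\right) = -4 + F$)
$\left(13 \left(R{\left(x{\left(5 \right)},1 \right)} - 18\right) + v{\left(k{\left(-3,7 \right)} \right)}\right)^{2} = \left(13 \left(2 - 18\right) - 9\right)^{2} = \left(13 \left(-16\right) - 9\right)^{2} = \left(-208 - 9\right)^{2} = \left(-217\right)^{2} = 47089$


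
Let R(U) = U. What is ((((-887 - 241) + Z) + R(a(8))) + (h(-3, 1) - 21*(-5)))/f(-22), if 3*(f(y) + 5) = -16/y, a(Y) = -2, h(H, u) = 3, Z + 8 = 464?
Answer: 18678/157 ≈ 118.97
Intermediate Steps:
Z = 456 (Z = -8 + 464 = 456)
f(y) = -5 - 16/(3*y) (f(y) = -5 + (-16/y)/3 = -5 - 16/(3*y))
((((-887 - 241) + Z) + R(a(8))) + (h(-3, 1) - 21*(-5)))/f(-22) = ((((-887 - 241) + 456) - 2) + (3 - 21*(-5)))/(-5 - 16/3/(-22)) = (((-1128 + 456) - 2) + (3 + 105))/(-5 - 16/3*(-1/22)) = ((-672 - 2) + 108)/(-5 + 8/33) = (-674 + 108)/(-157/33) = -566*(-33/157) = 18678/157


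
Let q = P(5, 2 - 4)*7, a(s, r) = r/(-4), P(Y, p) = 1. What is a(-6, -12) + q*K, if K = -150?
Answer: -1047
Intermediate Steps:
a(s, r) = -r/4 (a(s, r) = r*(-1/4) = -r/4)
q = 7 (q = 1*7 = 7)
a(-6, -12) + q*K = -1/4*(-12) + 7*(-150) = 3 - 1050 = -1047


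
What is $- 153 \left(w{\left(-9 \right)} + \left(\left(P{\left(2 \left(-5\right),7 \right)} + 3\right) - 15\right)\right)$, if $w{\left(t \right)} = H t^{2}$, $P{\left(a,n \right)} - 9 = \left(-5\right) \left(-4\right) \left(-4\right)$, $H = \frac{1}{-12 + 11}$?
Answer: $25092$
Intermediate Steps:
$H = -1$ ($H = \frac{1}{-1} = -1$)
$P{\left(a,n \right)} = -71$ ($P{\left(a,n \right)} = 9 + \left(-5\right) \left(-4\right) \left(-4\right) = 9 + 20 \left(-4\right) = 9 - 80 = -71$)
$w{\left(t \right)} = - t^{2}$
$- 153 \left(w{\left(-9 \right)} + \left(\left(P{\left(2 \left(-5\right),7 \right)} + 3\right) - 15\right)\right) = - 153 \left(- \left(-9\right)^{2} + \left(\left(-71 + 3\right) - 15\right)\right) = - 153 \left(\left(-1\right) 81 - 83\right) = - 153 \left(-81 - 83\right) = \left(-153\right) \left(-164\right) = 25092$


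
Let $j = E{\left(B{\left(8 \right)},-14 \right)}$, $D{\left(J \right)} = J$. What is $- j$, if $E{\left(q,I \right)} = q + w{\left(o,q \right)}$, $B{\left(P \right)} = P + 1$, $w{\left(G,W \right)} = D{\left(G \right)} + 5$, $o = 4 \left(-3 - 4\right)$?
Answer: $14$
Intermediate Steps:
$o = -28$ ($o = 4 \left(-7\right) = -28$)
$w{\left(G,W \right)} = 5 + G$ ($w{\left(G,W \right)} = G + 5 = 5 + G$)
$B{\left(P \right)} = 1 + P$
$E{\left(q,I \right)} = -23 + q$ ($E{\left(q,I \right)} = q + \left(5 - 28\right) = q - 23 = -23 + q$)
$j = -14$ ($j = -23 + \left(1 + 8\right) = -23 + 9 = -14$)
$- j = \left(-1\right) \left(-14\right) = 14$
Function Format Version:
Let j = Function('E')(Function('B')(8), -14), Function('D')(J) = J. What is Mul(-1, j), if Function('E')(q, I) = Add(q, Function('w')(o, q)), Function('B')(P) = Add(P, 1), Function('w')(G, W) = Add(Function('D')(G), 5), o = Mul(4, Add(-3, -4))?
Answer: 14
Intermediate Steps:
o = -28 (o = Mul(4, -7) = -28)
Function('w')(G, W) = Add(5, G) (Function('w')(G, W) = Add(G, 5) = Add(5, G))
Function('B')(P) = Add(1, P)
Function('E')(q, I) = Add(-23, q) (Function('E')(q, I) = Add(q, Add(5, -28)) = Add(q, -23) = Add(-23, q))
j = -14 (j = Add(-23, Add(1, 8)) = Add(-23, 9) = -14)
Mul(-1, j) = Mul(-1, -14) = 14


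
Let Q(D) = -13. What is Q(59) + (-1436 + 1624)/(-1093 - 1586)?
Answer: -745/57 ≈ -13.070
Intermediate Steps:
Q(59) + (-1436 + 1624)/(-1093 - 1586) = -13 + (-1436 + 1624)/(-1093 - 1586) = -13 + 188/(-2679) = -13 + 188*(-1/2679) = -13 - 4/57 = -745/57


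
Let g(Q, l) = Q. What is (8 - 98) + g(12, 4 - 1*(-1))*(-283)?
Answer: -3486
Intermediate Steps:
(8 - 98) + g(12, 4 - 1*(-1))*(-283) = (8 - 98) + 12*(-283) = -90 - 3396 = -3486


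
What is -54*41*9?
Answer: -19926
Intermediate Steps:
-54*41*9 = -2214*9 = -19926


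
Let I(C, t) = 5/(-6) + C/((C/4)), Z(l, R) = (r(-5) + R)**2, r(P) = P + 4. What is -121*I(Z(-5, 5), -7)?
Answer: -2299/6 ≈ -383.17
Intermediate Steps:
r(P) = 4 + P
Z(l, R) = (-1 + R)**2 (Z(l, R) = ((4 - 5) + R)**2 = (-1 + R)**2)
I(C, t) = 19/6 (I(C, t) = 5*(-1/6) + C/((C*(1/4))) = -5/6 + C/((C/4)) = -5/6 + C*(4/C) = -5/6 + 4 = 19/6)
-121*I(Z(-5, 5), -7) = -121*19/6 = -2299/6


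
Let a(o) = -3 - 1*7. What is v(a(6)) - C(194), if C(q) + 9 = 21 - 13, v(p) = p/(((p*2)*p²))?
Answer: 201/200 ≈ 1.0050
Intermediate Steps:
a(o) = -10 (a(o) = -3 - 7 = -10)
v(p) = 1/(2*p²) (v(p) = p/(((2*p)*p²)) = p/((2*p³)) = p*(1/(2*p³)) = 1/(2*p²))
C(q) = -1 (C(q) = -9 + (21 - 13) = -9 + 8 = -1)
v(a(6)) - C(194) = (½)/(-10)² - 1*(-1) = (½)*(1/100) + 1 = 1/200 + 1 = 201/200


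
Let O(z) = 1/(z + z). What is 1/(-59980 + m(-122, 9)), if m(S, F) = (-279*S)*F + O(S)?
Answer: 244/60112327 ≈ 4.0591e-6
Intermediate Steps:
O(z) = 1/(2*z)
m(S, F) = 1/(2*S) - 279*F*S (m(S, F) = (-279*S)*F + 1/(2*S) = -279*F*S + 1/(2*S) = 1/(2*S) - 279*F*S)
1/(-59980 + m(-122, 9)) = 1/(-59980 + ((½)/(-122) - 279*9*(-122))) = 1/(-59980 + ((½)*(-1/122) + 306342)) = 1/(-59980 + (-1/244 + 306342)) = 1/(-59980 + 74747447/244) = 1/(60112327/244) = 244/60112327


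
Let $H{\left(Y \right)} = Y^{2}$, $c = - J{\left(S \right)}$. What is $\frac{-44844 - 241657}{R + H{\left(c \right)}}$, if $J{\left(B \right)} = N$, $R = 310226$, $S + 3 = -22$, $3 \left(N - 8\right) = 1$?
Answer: $- \frac{2578509}{2792659} \approx -0.92332$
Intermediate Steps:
$N = \frac{25}{3}$ ($N = 8 + \frac{1}{3} \cdot 1 = 8 + \frac{1}{3} = \frac{25}{3} \approx 8.3333$)
$S = -25$ ($S = -3 - 22 = -25$)
$J{\left(B \right)} = \frac{25}{3}$
$c = - \frac{25}{3}$ ($c = \left(-1\right) \frac{25}{3} = - \frac{25}{3} \approx -8.3333$)
$\frac{-44844 - 241657}{R + H{\left(c \right)}} = \frac{-44844 - 241657}{310226 + \left(- \frac{25}{3}\right)^{2}} = - \frac{286501}{310226 + \frac{625}{9}} = - \frac{286501}{\frac{2792659}{9}} = \left(-286501\right) \frac{9}{2792659} = - \frac{2578509}{2792659}$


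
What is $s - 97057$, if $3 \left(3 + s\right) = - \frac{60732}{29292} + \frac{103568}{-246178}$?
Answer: $- \frac{87488764661993}{901380747} \approx -97061.0$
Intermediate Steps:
$s = - \frac{3453500414}{901380747}$ ($s = -3 + \frac{- \frac{60732}{29292} + \frac{103568}{-246178}}{3} = -3 + \frac{\left(-60732\right) \frac{1}{29292} + 103568 \left(- \frac{1}{246178}\right)}{3} = -3 + \frac{- \frac{5061}{2441} - \frac{51784}{123089}}{3} = -3 + \frac{1}{3} \left(- \frac{749358173}{300460249}\right) = -3 - \frac{749358173}{901380747} = - \frac{3453500414}{901380747} \approx -3.8313$)
$s - 97057 = - \frac{3453500414}{901380747} - 97057 = - \frac{87488764661993}{901380747}$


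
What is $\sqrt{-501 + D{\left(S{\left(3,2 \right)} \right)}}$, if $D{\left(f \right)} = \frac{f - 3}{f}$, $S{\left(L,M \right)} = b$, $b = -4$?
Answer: $\frac{i \sqrt{1997}}{2} \approx 22.344 i$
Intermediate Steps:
$S{\left(L,M \right)} = -4$
$D{\left(f \right)} = \frac{-3 + f}{f}$
$\sqrt{-501 + D{\left(S{\left(3,2 \right)} \right)}} = \sqrt{-501 + \frac{-3 - 4}{-4}} = \sqrt{-501 - - \frac{7}{4}} = \sqrt{-501 + \frac{7}{4}} = \sqrt{- \frac{1997}{4}} = \frac{i \sqrt{1997}}{2}$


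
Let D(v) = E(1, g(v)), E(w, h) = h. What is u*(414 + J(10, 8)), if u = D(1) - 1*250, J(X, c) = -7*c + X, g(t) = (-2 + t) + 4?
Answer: -90896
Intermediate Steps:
g(t) = 2 + t
D(v) = 2 + v
J(X, c) = X - 7*c
u = -247 (u = (2 + 1) - 1*250 = 3 - 250 = -247)
u*(414 + J(10, 8)) = -247*(414 + (10 - 7*8)) = -247*(414 + (10 - 56)) = -247*(414 - 46) = -247*368 = -90896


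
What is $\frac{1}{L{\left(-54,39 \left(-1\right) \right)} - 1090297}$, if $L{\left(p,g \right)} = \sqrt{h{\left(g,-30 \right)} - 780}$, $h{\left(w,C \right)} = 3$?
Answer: $- \frac{1090297}{1188747548986} - \frac{i \sqrt{777}}{1188747548986} \approx -9.1718 \cdot 10^{-7} - 2.3449 \cdot 10^{-11} i$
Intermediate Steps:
$L{\left(p,g \right)} = i \sqrt{777}$ ($L{\left(p,g \right)} = \sqrt{3 - 780} = \sqrt{-777} = i \sqrt{777}$)
$\frac{1}{L{\left(-54,39 \left(-1\right) \right)} - 1090297} = \frac{1}{i \sqrt{777} - 1090297} = \frac{1}{-1090297 + i \sqrt{777}}$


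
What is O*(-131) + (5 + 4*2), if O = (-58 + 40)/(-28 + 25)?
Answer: -773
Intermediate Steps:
O = 6 (O = -18/(-3) = -18*(-⅓) = 6)
O*(-131) + (5 + 4*2) = 6*(-131) + (5 + 4*2) = -786 + (5 + 8) = -786 + 13 = -773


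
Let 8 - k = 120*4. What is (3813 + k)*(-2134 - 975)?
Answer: -10387169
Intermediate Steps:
k = -472 (k = 8 - 120*4 = 8 - 1*480 = 8 - 480 = -472)
(3813 + k)*(-2134 - 975) = (3813 - 472)*(-2134 - 975) = 3341*(-3109) = -10387169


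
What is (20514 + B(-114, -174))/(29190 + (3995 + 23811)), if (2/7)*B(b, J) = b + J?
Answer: 9753/28498 ≈ 0.34223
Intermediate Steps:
B(b, J) = 7*J/2 + 7*b/2 (B(b, J) = 7*(b + J)/2 = 7*(J + b)/2 = 7*J/2 + 7*b/2)
(20514 + B(-114, -174))/(29190 + (3995 + 23811)) = (20514 + ((7/2)*(-174) + (7/2)*(-114)))/(29190 + (3995 + 23811)) = (20514 + (-609 - 399))/(29190 + 27806) = (20514 - 1008)/56996 = 19506*(1/56996) = 9753/28498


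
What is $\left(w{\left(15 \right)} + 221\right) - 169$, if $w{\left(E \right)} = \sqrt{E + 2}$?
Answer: $52 + \sqrt{17} \approx 56.123$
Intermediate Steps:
$w{\left(E \right)} = \sqrt{2 + E}$
$\left(w{\left(15 \right)} + 221\right) - 169 = \left(\sqrt{2 + 15} + 221\right) - 169 = \left(\sqrt{17} + 221\right) - 169 = \left(221 + \sqrt{17}\right) - 169 = 52 + \sqrt{17}$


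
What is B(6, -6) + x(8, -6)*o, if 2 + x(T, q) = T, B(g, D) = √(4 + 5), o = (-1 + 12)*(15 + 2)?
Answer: 1125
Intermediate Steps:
o = 187 (o = 11*17 = 187)
B(g, D) = 3 (B(g, D) = √9 = 3)
x(T, q) = -2 + T
B(6, -6) + x(8, -6)*o = 3 + (-2 + 8)*187 = 3 + 6*187 = 3 + 1122 = 1125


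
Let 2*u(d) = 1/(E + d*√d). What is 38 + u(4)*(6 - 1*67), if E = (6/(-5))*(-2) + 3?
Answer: 4787/134 ≈ 35.724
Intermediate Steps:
E = 27/5 (E = (6*(-⅕))*(-2) + 3 = -6/5*(-2) + 3 = 12/5 + 3 = 27/5 ≈ 5.4000)
u(d) = 1/(2*(27/5 + d^(3/2))) (u(d) = 1/(2*(27/5 + d*√d)) = 1/(2*(27/5 + d^(3/2))))
38 + u(4)*(6 - 1*67) = 38 + (5/(2*(27 + 5*4^(3/2))))*(6 - 1*67) = 38 + (5/(2*(27 + 5*8)))*(6 - 67) = 38 + (5/(2*(27 + 40)))*(-61) = 38 + ((5/2)/67)*(-61) = 38 + ((5/2)*(1/67))*(-61) = 38 + (5/134)*(-61) = 38 - 305/134 = 4787/134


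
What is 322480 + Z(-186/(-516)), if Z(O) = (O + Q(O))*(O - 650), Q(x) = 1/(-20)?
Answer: 23835703777/73960 ≈ 3.2228e+5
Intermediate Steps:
Q(x) = -1/20
Z(O) = (-650 + O)*(-1/20 + O) (Z(O) = (O - 1/20)*(O - 650) = (-1/20 + O)*(-650 + O) = (-650 + O)*(-1/20 + O))
322480 + Z(-186/(-516)) = 322480 + (65/2 + (-186/(-516))**2 - (-1209093)/(10*(-516))) = 322480 + (65/2 + (-186*(-1/516))**2 - (-1209093)*(-1)/(10*516)) = 322480 + (65/2 + (31/86)**2 - 13001/20*31/86) = 322480 + (65/2 + 961/7396 - 403031/1720) = 322480 - 14917023/73960 = 23835703777/73960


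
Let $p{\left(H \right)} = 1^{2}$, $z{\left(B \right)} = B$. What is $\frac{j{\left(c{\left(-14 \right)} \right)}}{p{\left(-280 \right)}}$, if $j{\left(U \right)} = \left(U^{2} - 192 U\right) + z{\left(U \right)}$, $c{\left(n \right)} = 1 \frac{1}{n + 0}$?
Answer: $\frac{2675}{196} \approx 13.648$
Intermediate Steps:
$c{\left(n \right)} = \frac{1}{n}$ ($c{\left(n \right)} = 1 \frac{1}{n} = \frac{1}{n}$)
$p{\left(H \right)} = 1$
$j{\left(U \right)} = U^{2} - 191 U$ ($j{\left(U \right)} = \left(U^{2} - 192 U\right) + U = U^{2} - 191 U$)
$\frac{j{\left(c{\left(-14 \right)} \right)}}{p{\left(-280 \right)}} = \frac{\frac{1}{-14} \left(-191 + \frac{1}{-14}\right)}{1} = - \frac{-191 - \frac{1}{14}}{14} \cdot 1 = \left(- \frac{1}{14}\right) \left(- \frac{2675}{14}\right) 1 = \frac{2675}{196} \cdot 1 = \frac{2675}{196}$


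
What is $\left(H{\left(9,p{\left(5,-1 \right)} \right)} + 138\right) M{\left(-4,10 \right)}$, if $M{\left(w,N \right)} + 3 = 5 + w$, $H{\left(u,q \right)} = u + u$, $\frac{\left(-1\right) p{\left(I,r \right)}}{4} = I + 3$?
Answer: $-312$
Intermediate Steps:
$p{\left(I,r \right)} = -12 - 4 I$ ($p{\left(I,r \right)} = - 4 \left(I + 3\right) = - 4 \left(3 + I\right) = -12 - 4 I$)
$H{\left(u,q \right)} = 2 u$
$M{\left(w,N \right)} = 2 + w$ ($M{\left(w,N \right)} = -3 + \left(5 + w\right) = 2 + w$)
$\left(H{\left(9,p{\left(5,-1 \right)} \right)} + 138\right) M{\left(-4,10 \right)} = \left(2 \cdot 9 + 138\right) \left(2 - 4\right) = \left(18 + 138\right) \left(-2\right) = 156 \left(-2\right) = -312$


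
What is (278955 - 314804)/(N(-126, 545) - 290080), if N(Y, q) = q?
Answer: 35849/289535 ≈ 0.12382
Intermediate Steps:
(278955 - 314804)/(N(-126, 545) - 290080) = (278955 - 314804)/(545 - 290080) = -35849/(-289535) = -35849*(-1/289535) = 35849/289535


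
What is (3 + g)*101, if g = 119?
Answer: 12322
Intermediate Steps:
(3 + g)*101 = (3 + 119)*101 = 122*101 = 12322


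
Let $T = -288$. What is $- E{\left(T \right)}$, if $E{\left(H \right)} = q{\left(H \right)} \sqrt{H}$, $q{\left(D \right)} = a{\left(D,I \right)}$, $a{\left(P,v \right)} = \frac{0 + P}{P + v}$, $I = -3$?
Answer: $- \frac{1152 i \sqrt{2}}{97} \approx - 16.796 i$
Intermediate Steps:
$a{\left(P,v \right)} = \frac{P}{P + v}$
$q{\left(D \right)} = \frac{D}{-3 + D}$ ($q{\left(D \right)} = \frac{D}{D - 3} = \frac{D}{-3 + D}$)
$E{\left(H \right)} = \frac{H^{\frac{3}{2}}}{-3 + H}$ ($E{\left(H \right)} = \frac{H}{-3 + H} \sqrt{H} = \frac{H^{\frac{3}{2}}}{-3 + H}$)
$- E{\left(T \right)} = - \frac{\left(-288\right)^{\frac{3}{2}}}{-3 - 288} = - \frac{\left(-3456\right) i \sqrt{2}}{-291} = - \frac{- 3456 i \sqrt{2} \left(-1\right)}{291} = - \frac{1152 i \sqrt{2}}{97}$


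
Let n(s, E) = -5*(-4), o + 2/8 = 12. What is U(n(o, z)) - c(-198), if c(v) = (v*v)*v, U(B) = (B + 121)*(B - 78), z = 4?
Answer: 7754214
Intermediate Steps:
o = 47/4 (o = -¼ + 12 = 47/4 ≈ 11.750)
n(s, E) = 20
U(B) = (-78 + B)*(121 + B) (U(B) = (121 + B)*(-78 + B) = (-78 + B)*(121 + B))
c(v) = v³ (c(v) = v²*v = v³)
U(n(o, z)) - c(-198) = (-9438 + 20² + 43*20) - 1*(-198)³ = (-9438 + 400 + 860) - 1*(-7762392) = -8178 + 7762392 = 7754214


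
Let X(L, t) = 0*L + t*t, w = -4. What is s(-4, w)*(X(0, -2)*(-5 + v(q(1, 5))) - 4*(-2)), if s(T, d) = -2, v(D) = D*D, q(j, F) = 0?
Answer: 24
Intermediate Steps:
v(D) = D²
X(L, t) = t² (X(L, t) = 0 + t² = t²)
s(-4, w)*(X(0, -2)*(-5 + v(q(1, 5))) - 4*(-2)) = -2*((-2)²*(-5 + 0²) - 4*(-2)) = -2*(4*(-5 + 0) + 8) = -2*(4*(-5) + 8) = -2*(-20 + 8) = -2*(-12) = 24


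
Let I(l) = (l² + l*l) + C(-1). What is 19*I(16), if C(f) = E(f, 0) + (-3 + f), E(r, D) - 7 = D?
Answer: 9785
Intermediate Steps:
E(r, D) = 7 + D
C(f) = 4 + f (C(f) = (7 + 0) + (-3 + f) = 7 + (-3 + f) = 4 + f)
I(l) = 3 + 2*l² (I(l) = (l² + l*l) + (4 - 1) = (l² + l²) + 3 = 2*l² + 3 = 3 + 2*l²)
19*I(16) = 19*(3 + 2*16²) = 19*(3 + 2*256) = 19*(3 + 512) = 19*515 = 9785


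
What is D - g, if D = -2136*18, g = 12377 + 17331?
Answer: -68156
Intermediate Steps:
g = 29708
D = -38448
D - g = -38448 - 1*29708 = -38448 - 29708 = -68156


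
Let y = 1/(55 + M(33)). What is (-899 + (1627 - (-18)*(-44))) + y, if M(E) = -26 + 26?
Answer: -3519/55 ≈ -63.982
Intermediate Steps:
M(E) = 0
y = 1/55 (y = 1/(55 + 0) = 1/55 ≈ 0.018182)
(-899 + (1627 - (-18)*(-44))) + y = (-899 + (1627 - (-18)*(-44))) + 1/55 = (-899 + (1627 - 1*792)) + 1/55 = (-899 + (1627 - 792)) + 1/55 = (-899 + 835) + 1/55 = -64 + 1/55 = -3519/55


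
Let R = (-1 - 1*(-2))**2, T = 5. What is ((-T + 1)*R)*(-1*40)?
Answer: 160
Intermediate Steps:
R = 1 (R = (-1 + 2)**2 = 1**2 = 1)
((-T + 1)*R)*(-1*40) = ((-1*5 + 1)*1)*(-1*40) = ((-5 + 1)*1)*(-40) = -4*1*(-40) = -4*(-40) = 160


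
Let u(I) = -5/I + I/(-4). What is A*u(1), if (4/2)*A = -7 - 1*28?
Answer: 735/8 ≈ 91.875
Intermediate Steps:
A = -35/2 (A = (-7 - 1*28)/2 = (-7 - 28)/2 = (1/2)*(-35) = -35/2 ≈ -17.500)
u(I) = -5/I - I/4 (u(I) = -5/I + I*(-1/4) = -5/I - I/4)
A*u(1) = -35*(-5/1 - 1/4*1)/2 = -35*(-5*1 - 1/4)/2 = -35*(-5 - 1/4)/2 = -35/2*(-21/4) = 735/8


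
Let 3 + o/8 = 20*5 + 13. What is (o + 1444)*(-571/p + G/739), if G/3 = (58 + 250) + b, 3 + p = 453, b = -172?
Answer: -276984778/166275 ≈ -1665.8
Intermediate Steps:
p = 450 (p = -3 + 453 = 450)
o = 880 (o = -24 + 8*(20*5 + 13) = -24 + 8*(100 + 13) = -24 + 8*113 = -24 + 904 = 880)
G = 408 (G = 3*((58 + 250) - 172) = 3*(308 - 172) = 3*136 = 408)
(o + 1444)*(-571/p + G/739) = (880 + 1444)*(-571/450 + 408/739) = 2324*(-571*1/450 + 408*(1/739)) = 2324*(-571/450 + 408/739) = 2324*(-238369/332550) = -276984778/166275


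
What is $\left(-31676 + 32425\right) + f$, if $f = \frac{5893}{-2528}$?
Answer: $\frac{1887579}{2528} \approx 746.67$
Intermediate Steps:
$f = - \frac{5893}{2528}$ ($f = 5893 \left(- \frac{1}{2528}\right) = - \frac{5893}{2528} \approx -2.3311$)
$\left(-31676 + 32425\right) + f = \left(-31676 + 32425\right) - \frac{5893}{2528} = 749 - \frac{5893}{2528} = \frac{1887579}{2528}$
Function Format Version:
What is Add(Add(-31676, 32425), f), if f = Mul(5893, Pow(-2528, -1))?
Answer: Rational(1887579, 2528) ≈ 746.67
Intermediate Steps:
f = Rational(-5893, 2528) (f = Mul(5893, Rational(-1, 2528)) = Rational(-5893, 2528) ≈ -2.3311)
Add(Add(-31676, 32425), f) = Add(Add(-31676, 32425), Rational(-5893, 2528)) = Add(749, Rational(-5893, 2528)) = Rational(1887579, 2528)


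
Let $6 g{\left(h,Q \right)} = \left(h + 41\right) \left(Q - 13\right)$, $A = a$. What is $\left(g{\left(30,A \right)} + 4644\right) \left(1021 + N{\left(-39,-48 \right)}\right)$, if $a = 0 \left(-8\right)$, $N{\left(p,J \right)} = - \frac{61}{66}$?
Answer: $\frac{1813802825}{396} \approx 4.5803 \cdot 10^{6}$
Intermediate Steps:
$N{\left(p,J \right)} = - \frac{61}{66}$ ($N{\left(p,J \right)} = \left(-61\right) \frac{1}{66} = - \frac{61}{66}$)
$a = 0$
$A = 0$
$g{\left(h,Q \right)} = \frac{\left(-13 + Q\right) \left(41 + h\right)}{6}$ ($g{\left(h,Q \right)} = \frac{\left(h + 41\right) \left(Q - 13\right)}{6} = \frac{\left(41 + h\right) \left(-13 + Q\right)}{6} = \frac{\left(-13 + Q\right) \left(41 + h\right)}{6}$)
$\left(g{\left(30,A \right)} + 4644\right) \left(1021 + N{\left(-39,-48 \right)}\right) = \left(\left(- \frac{533}{6} - 65 + \frac{41}{6} \cdot 0 + \frac{1}{6} \cdot 0 \cdot 30\right) + 4644\right) \left(1021 - \frac{61}{66}\right) = \left(\left(- \frac{533}{6} - 65 + 0 + 0\right) + 4644\right) \frac{67325}{66} = \left(- \frac{923}{6} + 4644\right) \frac{67325}{66} = \frac{26941}{6} \cdot \frac{67325}{66} = \frac{1813802825}{396}$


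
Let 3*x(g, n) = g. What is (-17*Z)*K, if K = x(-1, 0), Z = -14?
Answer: -238/3 ≈ -79.333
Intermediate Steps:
x(g, n) = g/3
K = -⅓ (K = (⅓)*(-1) = -⅓ ≈ -0.33333)
(-17*Z)*K = -17*(-14)*(-⅓) = 238*(-⅓) = -238/3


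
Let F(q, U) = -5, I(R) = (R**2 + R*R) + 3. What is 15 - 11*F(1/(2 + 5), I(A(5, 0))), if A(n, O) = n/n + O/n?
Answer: 70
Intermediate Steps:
A(n, O) = 1 + O/n
I(R) = 3 + 2*R**2 (I(R) = (R**2 + R**2) + 3 = 2*R**2 + 3 = 3 + 2*R**2)
15 - 11*F(1/(2 + 5), I(A(5, 0))) = 15 - 11*(-5) = 15 + 55 = 70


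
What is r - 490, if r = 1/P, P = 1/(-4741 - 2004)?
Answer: -7235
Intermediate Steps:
P = -1/6745 (P = 1/(-6745) = -1/6745 ≈ -0.00014826)
r = -6745 (r = 1/(-1/6745) = -6745)
r - 490 = -6745 - 490 = -7235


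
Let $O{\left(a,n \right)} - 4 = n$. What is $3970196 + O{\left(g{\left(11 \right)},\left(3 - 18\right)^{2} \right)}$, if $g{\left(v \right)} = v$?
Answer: $3970425$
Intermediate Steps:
$O{\left(a,n \right)} = 4 + n$
$3970196 + O{\left(g{\left(11 \right)},\left(3 - 18\right)^{2} \right)} = 3970196 + \left(4 + \left(3 - 18\right)^{2}\right) = 3970196 + \left(4 + \left(-15\right)^{2}\right) = 3970196 + \left(4 + 225\right) = 3970196 + 229 = 3970425$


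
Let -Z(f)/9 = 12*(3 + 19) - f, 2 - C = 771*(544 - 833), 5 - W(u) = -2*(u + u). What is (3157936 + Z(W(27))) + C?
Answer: 3379398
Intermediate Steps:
W(u) = 5 + 4*u (W(u) = 5 - (-2)*(u + u) = 5 - (-2)*2*u = 5 - (-4)*u = 5 + 4*u)
C = 222821 (C = 2 - 771*(544 - 833) = 2 - 771*(-289) = 2 - 1*(-222819) = 2 + 222819 = 222821)
Z(f) = -2376 + 9*f (Z(f) = -9*(12*(3 + 19) - f) = -9*(12*22 - f) = -9*(264 - f) = -2376 + 9*f)
(3157936 + Z(W(27))) + C = (3157936 + (-2376 + 9*(5 + 4*27))) + 222821 = (3157936 + (-2376 + 9*(5 + 108))) + 222821 = (3157936 + (-2376 + 9*113)) + 222821 = (3157936 + (-2376 + 1017)) + 222821 = (3157936 - 1359) + 222821 = 3156577 + 222821 = 3379398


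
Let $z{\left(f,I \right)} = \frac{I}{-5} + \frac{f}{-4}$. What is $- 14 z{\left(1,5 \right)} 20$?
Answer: $350$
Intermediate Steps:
$z{\left(f,I \right)} = - \frac{f}{4} - \frac{I}{5}$ ($z{\left(f,I \right)} = I \left(- \frac{1}{5}\right) + f \left(- \frac{1}{4}\right) = - \frac{I}{5} - \frac{f}{4} = - \frac{f}{4} - \frac{I}{5}$)
$- 14 z{\left(1,5 \right)} 20 = - 14 \left(\left(- \frac{1}{4}\right) 1 - 1\right) 20 = - 14 \left(- \frac{1}{4} - 1\right) 20 = \left(-14\right) \left(- \frac{5}{4}\right) 20 = \frac{35}{2} \cdot 20 = 350$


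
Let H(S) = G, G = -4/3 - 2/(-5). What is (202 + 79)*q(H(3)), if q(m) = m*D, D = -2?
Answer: 7868/15 ≈ 524.53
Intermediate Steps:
G = -14/15 (G = -4*⅓ - 2*(-⅕) = -4/3 + ⅖ = -14/15 ≈ -0.93333)
H(S) = -14/15
q(m) = -2*m (q(m) = m*(-2) = -2*m)
(202 + 79)*q(H(3)) = (202 + 79)*(-2*(-14/15)) = 281*(28/15) = 7868/15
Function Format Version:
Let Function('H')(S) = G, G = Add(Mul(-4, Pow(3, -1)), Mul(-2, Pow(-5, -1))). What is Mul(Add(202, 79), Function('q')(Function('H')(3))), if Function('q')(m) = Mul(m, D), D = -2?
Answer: Rational(7868, 15) ≈ 524.53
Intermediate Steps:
G = Rational(-14, 15) (G = Add(Mul(-4, Rational(1, 3)), Mul(-2, Rational(-1, 5))) = Add(Rational(-4, 3), Rational(2, 5)) = Rational(-14, 15) ≈ -0.93333)
Function('H')(S) = Rational(-14, 15)
Function('q')(m) = Mul(-2, m) (Function('q')(m) = Mul(m, -2) = Mul(-2, m))
Mul(Add(202, 79), Function('q')(Function('H')(3))) = Mul(Add(202, 79), Mul(-2, Rational(-14, 15))) = Mul(281, Rational(28, 15)) = Rational(7868, 15)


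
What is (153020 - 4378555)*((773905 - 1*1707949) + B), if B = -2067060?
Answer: 12681269990640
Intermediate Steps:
(153020 - 4378555)*((773905 - 1*1707949) + B) = (153020 - 4378555)*((773905 - 1*1707949) - 2067060) = -4225535*((773905 - 1707949) - 2067060) = -4225535*(-934044 - 2067060) = -4225535*(-3001104) = 12681269990640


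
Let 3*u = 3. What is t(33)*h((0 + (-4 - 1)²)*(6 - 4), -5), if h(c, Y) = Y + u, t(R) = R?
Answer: -132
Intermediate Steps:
u = 1 (u = (⅓)*3 = 1)
h(c, Y) = 1 + Y (h(c, Y) = Y + 1 = 1 + Y)
t(33)*h((0 + (-4 - 1)²)*(6 - 4), -5) = 33*(1 - 5) = 33*(-4) = -132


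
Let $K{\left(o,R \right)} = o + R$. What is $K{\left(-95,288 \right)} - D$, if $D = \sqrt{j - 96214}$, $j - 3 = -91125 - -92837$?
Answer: $193 - i \sqrt{94499} \approx 193.0 - 307.41 i$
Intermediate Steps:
$j = 1715$ ($j = 3 - -1712 = 3 + \left(-91125 + 92837\right) = 3 + 1712 = 1715$)
$K{\left(o,R \right)} = R + o$
$D = i \sqrt{94499}$ ($D = \sqrt{1715 - 96214} = \sqrt{-94499} = i \sqrt{94499} \approx 307.41 i$)
$K{\left(-95,288 \right)} - D = \left(288 - 95\right) - i \sqrt{94499} = 193 - i \sqrt{94499}$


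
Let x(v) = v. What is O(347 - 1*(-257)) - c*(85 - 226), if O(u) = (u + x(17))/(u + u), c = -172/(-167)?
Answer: 29400123/201736 ≈ 145.74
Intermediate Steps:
c = 172/167 (c = -172*(-1/167) = 172/167 ≈ 1.0299)
O(u) = (17 + u)/(2*u) (O(u) = (u + 17)/(u + u) = (17 + u)/((2*u)) = (17 + u)*(1/(2*u)) = (17 + u)/(2*u))
O(347 - 1*(-257)) - c*(85 - 226) = (17 + (347 - 1*(-257)))/(2*(347 - 1*(-257))) - 172*(85 - 226)/167 = (17 + (347 + 257))/(2*(347 + 257)) - 172*(-141)/167 = (½)*(17 + 604)/604 - 1*(-24252/167) = (½)*(1/604)*621 + 24252/167 = 621/1208 + 24252/167 = 29400123/201736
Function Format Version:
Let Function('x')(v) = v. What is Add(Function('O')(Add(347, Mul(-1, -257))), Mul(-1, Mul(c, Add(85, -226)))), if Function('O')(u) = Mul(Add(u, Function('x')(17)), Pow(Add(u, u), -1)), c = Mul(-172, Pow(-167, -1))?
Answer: Rational(29400123, 201736) ≈ 145.74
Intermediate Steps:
c = Rational(172, 167) (c = Mul(-172, Rational(-1, 167)) = Rational(172, 167) ≈ 1.0299)
Function('O')(u) = Mul(Rational(1, 2), Pow(u, -1), Add(17, u)) (Function('O')(u) = Mul(Add(u, 17), Pow(Add(u, u), -1)) = Mul(Add(17, u), Pow(Mul(2, u), -1)) = Mul(Add(17, u), Mul(Rational(1, 2), Pow(u, -1))) = Mul(Rational(1, 2), Pow(u, -1), Add(17, u)))
Add(Function('O')(Add(347, Mul(-1, -257))), Mul(-1, Mul(c, Add(85, -226)))) = Add(Mul(Rational(1, 2), Pow(Add(347, Mul(-1, -257)), -1), Add(17, Add(347, Mul(-1, -257)))), Mul(-1, Mul(Rational(172, 167), Add(85, -226)))) = Add(Mul(Rational(1, 2), Pow(Add(347, 257), -1), Add(17, Add(347, 257))), Mul(-1, Mul(Rational(172, 167), -141))) = Add(Mul(Rational(1, 2), Pow(604, -1), Add(17, 604)), Mul(-1, Rational(-24252, 167))) = Add(Mul(Rational(1, 2), Rational(1, 604), 621), Rational(24252, 167)) = Add(Rational(621, 1208), Rational(24252, 167)) = Rational(29400123, 201736)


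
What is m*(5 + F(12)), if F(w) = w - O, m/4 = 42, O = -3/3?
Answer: 3024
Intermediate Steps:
O = -1 (O = -3*⅓ = -1)
m = 168 (m = 4*42 = 168)
F(w) = 1 + w (F(w) = w - 1*(-1) = w + 1 = 1 + w)
m*(5 + F(12)) = 168*(5 + (1 + 12)) = 168*(5 + 13) = 168*18 = 3024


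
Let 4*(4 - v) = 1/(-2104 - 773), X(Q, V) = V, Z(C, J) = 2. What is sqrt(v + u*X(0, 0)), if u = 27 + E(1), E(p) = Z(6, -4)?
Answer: sqrt(132436941)/5754 ≈ 2.0000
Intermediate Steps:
E(p) = 2
u = 29 (u = 27 + 2 = 29)
v = 46033/11508 (v = 4 - 1/(4*(-2104 - 773)) = 4 - 1/4/(-2877) = 4 - 1/4*(-1/2877) = 4 + 1/11508 = 46033/11508 ≈ 4.0001)
sqrt(v + u*X(0, 0)) = sqrt(46033/11508 + 29*0) = sqrt(46033/11508 + 0) = sqrt(46033/11508) = sqrt(132436941)/5754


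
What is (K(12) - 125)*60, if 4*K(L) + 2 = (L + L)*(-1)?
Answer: -7890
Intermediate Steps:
K(L) = -½ - L/2 (K(L) = -½ + ((L + L)*(-1))/4 = -½ + ((2*L)*(-1))/4 = -½ + (-2*L)/4 = -½ - L/2)
(K(12) - 125)*60 = ((-½ - ½*12) - 125)*60 = ((-½ - 6) - 125)*60 = (-13/2 - 125)*60 = -263/2*60 = -7890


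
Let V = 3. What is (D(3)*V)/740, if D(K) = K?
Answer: 9/740 ≈ 0.012162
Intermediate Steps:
(D(3)*V)/740 = (3*3)/740 = 9*(1/740) = 9/740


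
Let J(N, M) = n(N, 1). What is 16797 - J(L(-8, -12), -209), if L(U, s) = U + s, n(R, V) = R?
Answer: 16817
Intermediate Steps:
J(N, M) = N
16797 - J(L(-8, -12), -209) = 16797 - (-8 - 12) = 16797 - 1*(-20) = 16797 + 20 = 16817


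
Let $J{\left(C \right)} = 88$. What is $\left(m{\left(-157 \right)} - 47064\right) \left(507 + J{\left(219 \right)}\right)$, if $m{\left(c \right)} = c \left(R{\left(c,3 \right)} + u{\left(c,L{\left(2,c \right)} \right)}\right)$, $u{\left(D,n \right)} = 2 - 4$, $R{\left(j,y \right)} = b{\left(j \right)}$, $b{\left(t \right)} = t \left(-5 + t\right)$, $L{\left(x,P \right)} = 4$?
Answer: $-2403733360$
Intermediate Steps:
$R{\left(j,y \right)} = j \left(-5 + j\right)$
$u{\left(D,n \right)} = -2$
$m{\left(c \right)} = c \left(-2 + c \left(-5 + c\right)\right)$ ($m{\left(c \right)} = c \left(c \left(-5 + c\right) - 2\right) = c \left(-2 + c \left(-5 + c\right)\right)$)
$\left(m{\left(-157 \right)} - 47064\right) \left(507 + J{\left(219 \right)}\right) = \left(- 157 \left(-2 - 157 \left(-5 - 157\right)\right) - 47064\right) \left(507 + 88\right) = \left(- 157 \left(-2 - -25434\right) - 47064\right) 595 = \left(- 157 \left(-2 + 25434\right) - 47064\right) 595 = \left(\left(-157\right) 25432 - 47064\right) 595 = \left(-3992824 - 47064\right) 595 = \left(-4039888\right) 595 = -2403733360$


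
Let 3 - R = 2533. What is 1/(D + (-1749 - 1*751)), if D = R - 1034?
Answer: -1/6064 ≈ -0.00016491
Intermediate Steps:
R = -2530 (R = 3 - 1*2533 = 3 - 2533 = -2530)
D = -3564 (D = -2530 - 1034 = -3564)
1/(D + (-1749 - 1*751)) = 1/(-3564 + (-1749 - 1*751)) = 1/(-3564 + (-1749 - 751)) = 1/(-3564 - 2500) = 1/(-6064) = -1/6064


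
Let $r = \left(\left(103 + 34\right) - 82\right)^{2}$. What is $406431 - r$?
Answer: $403406$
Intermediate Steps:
$r = 3025$ ($r = \left(137 - 82\right)^{2} = 55^{2} = 3025$)
$406431 - r = 406431 - 3025 = 403406$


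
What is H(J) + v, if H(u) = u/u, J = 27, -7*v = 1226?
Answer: -1219/7 ≈ -174.14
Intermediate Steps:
v = -1226/7 (v = -⅐*1226 = -1226/7 ≈ -175.14)
H(u) = 1
H(J) + v = 1 - 1226/7 = -1219/7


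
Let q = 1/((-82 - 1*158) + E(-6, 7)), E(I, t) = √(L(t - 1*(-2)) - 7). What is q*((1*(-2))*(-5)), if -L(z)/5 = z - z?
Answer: -2400/57607 - 10*I*√7/57607 ≈ -0.041662 - 0.00045928*I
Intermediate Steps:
L(z) = 0 (L(z) = -5*(z - z) = -5*0 = 0)
E(I, t) = I*√7 (E(I, t) = √(0 - 7) = √(-7) = I*√7)
q = 1/(-240 + I*√7) (q = 1/((-82 - 1*158) + I*√7) = 1/((-82 - 158) + I*√7) = 1/(-240 + I*√7) ≈ -0.0041662 - 4.593e-5*I)
q*((1*(-2))*(-5)) = (-240/57607 - I*√7/57607)*((1*(-2))*(-5)) = (-240/57607 - I*√7/57607)*(-2*(-5)) = (-240/57607 - I*√7/57607)*10 = -2400/57607 - 10*I*√7/57607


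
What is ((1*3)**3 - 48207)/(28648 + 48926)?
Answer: -8030/12929 ≈ -0.62108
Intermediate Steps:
((1*3)**3 - 48207)/(28648 + 48926) = (3**3 - 48207)/77574 = (27 - 48207)*(1/77574) = -48180*1/77574 = -8030/12929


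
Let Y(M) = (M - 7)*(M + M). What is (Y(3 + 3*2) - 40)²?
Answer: 16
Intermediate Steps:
Y(M) = 2*M*(-7 + M) (Y(M) = (-7 + M)*(2*M) = 2*M*(-7 + M))
(Y(3 + 3*2) - 40)² = (2*(3 + 3*2)*(-7 + (3 + 3*2)) - 40)² = (2*(3 + 6)*(-7 + (3 + 6)) - 40)² = (2*9*(-7 + 9) - 40)² = (2*9*2 - 40)² = (36 - 40)² = (-4)² = 16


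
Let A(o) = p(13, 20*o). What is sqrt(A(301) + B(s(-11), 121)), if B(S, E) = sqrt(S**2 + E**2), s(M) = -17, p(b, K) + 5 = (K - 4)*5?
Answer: sqrt(30075 + sqrt(14930)) ≈ 173.77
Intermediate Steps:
p(b, K) = -25 + 5*K (p(b, K) = -5 + (K - 4)*5 = -5 + (-4 + K)*5 = -5 + (-20 + 5*K) = -25 + 5*K)
B(S, E) = sqrt(E**2 + S**2)
A(o) = -25 + 100*o (A(o) = -25 + 5*(20*o) = -25 + 100*o)
sqrt(A(301) + B(s(-11), 121)) = sqrt((-25 + 100*301) + sqrt(121**2 + (-17)**2)) = sqrt((-25 + 30100) + sqrt(14641 + 289)) = sqrt(30075 + sqrt(14930))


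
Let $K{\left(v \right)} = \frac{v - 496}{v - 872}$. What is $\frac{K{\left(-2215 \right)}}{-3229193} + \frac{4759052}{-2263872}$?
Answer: $- \frac{3953392118891927}{1880620881034896} \approx -2.1022$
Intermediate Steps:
$K{\left(v \right)} = \frac{-496 + v}{-872 + v}$
$\frac{K{\left(-2215 \right)}}{-3229193} + \frac{4759052}{-2263872} = \frac{\frac{1}{-872 - 2215} \left(-496 - 2215\right)}{-3229193} + \frac{4759052}{-2263872} = \frac{1}{-3087} \left(-2711\right) \left(- \frac{1}{3229193}\right) + 4759052 \left(- \frac{1}{2263872}\right) = \left(- \frac{1}{3087}\right) \left(-2711\right) \left(- \frac{1}{3229193}\right) - \frac{1189763}{565968} = \frac{2711}{3087} \left(- \frac{1}{3229193}\right) - \frac{1189763}{565968} = - \frac{2711}{9968518791} - \frac{1189763}{565968} = - \frac{3953392118891927}{1880620881034896}$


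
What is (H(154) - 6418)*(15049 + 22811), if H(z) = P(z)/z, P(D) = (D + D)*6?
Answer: -242531160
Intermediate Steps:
P(D) = 12*D (P(D) = (2*D)*6 = 12*D)
H(z) = 12 (H(z) = (12*z)/z = 12)
(H(154) - 6418)*(15049 + 22811) = (12 - 6418)*(15049 + 22811) = -6406*37860 = -242531160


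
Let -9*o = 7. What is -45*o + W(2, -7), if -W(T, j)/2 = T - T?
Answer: 35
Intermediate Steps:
o = -7/9 (o = -⅑*7 = -7/9 ≈ -0.77778)
W(T, j) = 0 (W(T, j) = -2*(T - T) = -2*0 = 0)
-45*o + W(2, -7) = -45*(-7/9) + 0 = 35 + 0 = 35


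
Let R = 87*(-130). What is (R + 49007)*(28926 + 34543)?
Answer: 2392590893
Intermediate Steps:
R = -11310
(R + 49007)*(28926 + 34543) = (-11310 + 49007)*(28926 + 34543) = 37697*63469 = 2392590893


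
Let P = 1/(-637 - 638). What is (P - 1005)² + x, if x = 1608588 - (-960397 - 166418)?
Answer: 6088663955251/1625625 ≈ 3.7454e+6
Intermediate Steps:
P = -1/1275 (P = 1/(-1275) = -1/1275 ≈ -0.00078431)
x = 2735403 (x = 1608588 - 1*(-1126815) = 1608588 + 1126815 = 2735403)
(P - 1005)² + x = (-1/1275 - 1005)² + 2735403 = (-1281376/1275)² + 2735403 = 1641924453376/1625625 + 2735403 = 6088663955251/1625625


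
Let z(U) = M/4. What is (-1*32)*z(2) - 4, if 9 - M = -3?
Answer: -100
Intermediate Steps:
M = 12 (M = 9 - 1*(-3) = 9 + 3 = 12)
z(U) = 3 (z(U) = 12/4 = 12*(¼) = 3)
(-1*32)*z(2) - 4 = -1*32*3 - 4 = -32*3 - 4 = -96 - 4 = -100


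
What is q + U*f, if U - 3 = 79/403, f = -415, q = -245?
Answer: -633255/403 ≈ -1571.4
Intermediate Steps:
U = 1288/403 (U = 3 + 79/403 = 1288/403 ≈ 3.1960)
q + U*f = -245 + (1288/403)*(-415) = -245 - 534520/403 = -633255/403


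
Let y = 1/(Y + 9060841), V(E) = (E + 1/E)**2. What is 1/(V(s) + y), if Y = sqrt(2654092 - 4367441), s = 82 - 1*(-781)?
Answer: 33915870513637355152156788209601/25259556798361488538542711195391691561 + 554680863361*I*sqrt(1713349)/25259556798361488538542711195391691561 ≈ 1.3427e-6 + 2.8744e-23*I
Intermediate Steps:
s = 863 (s = 82 + 781 = 863)
Y = I*sqrt(1713349) (Y = sqrt(-1713349) = I*sqrt(1713349) ≈ 1308.9*I)
y = 1/(9060841 + I*sqrt(1713349)) (y = 1/(I*sqrt(1713349) + 9060841) = 1/(9060841 + I*sqrt(1713349)) ≈ 1.1037e-7 - 1.59e-11*I)
1/(V(s) + y) = 1/((1 + 863**2)**2/863**2 + (9060841/82098841340630 - I*sqrt(1713349)/82098841340630)) = 1/((1 + 744769)**2/744769 + (9060841/82098841340630 - I*sqrt(1713349)/82098841340630)) = 1/((1/744769)*744770**2 + (9060841/82098841340630 - I*sqrt(1713349)/82098841340630)) = 1/((1/744769)*554682352900 + (9060841/82098841340630 - I*sqrt(1713349)/82098841340630)) = 1/(554682352900/744769 + (9060841/82098841340630 - I*sqrt(1713349)/82098841340630)) = 1/(45538778485191187001817729/61144671966419664470 - I*sqrt(1713349)/82098841340630)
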